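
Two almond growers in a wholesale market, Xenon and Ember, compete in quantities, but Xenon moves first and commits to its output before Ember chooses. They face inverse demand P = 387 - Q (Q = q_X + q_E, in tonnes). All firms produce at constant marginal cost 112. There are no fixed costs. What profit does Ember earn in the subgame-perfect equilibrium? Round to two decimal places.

4726.56

The follower Ember best-responds to any q_X: π_E = (387 - Q)q_E - 112q_E.
Follower FOC: 275 - q_X - 2q_E = 0, so q_E(q_X) = (275 - q_X)/2.
Xenon substitutes q_E(q_X) into its own profit: π_X = q_X(387 - q_X - (275 - q_X)/2) - 112q_X = (499/2 - (1/2)q_X)q_X - 112q_X.
Leader FOC: 275/2 - q_X = 0, so q_X = 275/2.
Then q_E = (275 - 275/2)/2 = 275/4.
Price P = 387 - 825/4 = 723/4.
Ember's profit: (723/4 - 112)·(275/4) = 4726.5625.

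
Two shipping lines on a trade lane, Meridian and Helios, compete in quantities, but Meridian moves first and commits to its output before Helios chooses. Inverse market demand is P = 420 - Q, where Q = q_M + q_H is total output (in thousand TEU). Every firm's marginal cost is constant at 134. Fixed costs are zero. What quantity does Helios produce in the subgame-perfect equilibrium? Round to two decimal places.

Solve by backward induction. Given q_M, the follower Helios maximises π_H = (420 - q_M - q_H)q_H - 134q_H.
Setting the follower's marginal profit to zero, 286 - q_M - 2q_H = 0, i.e. q_H = (286 - q_M)/2.
Meridian substitutes q_H(q_M) into its own profit: π_M = q_M(420 - q_M - (286 - q_M)/2) - 134q_M = (277 - (1/2)q_M)q_M - 134q_M.
Leader FOC: 143 - q_M = 0, so q_M = 143.
Then q_H = (286 - 143)/2 = 143/2.

71.50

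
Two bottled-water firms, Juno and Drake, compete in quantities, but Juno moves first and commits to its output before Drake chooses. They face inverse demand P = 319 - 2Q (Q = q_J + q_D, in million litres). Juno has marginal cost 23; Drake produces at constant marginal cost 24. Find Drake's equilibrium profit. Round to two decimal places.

2682.78

Solve by backward induction. Given q_J, the follower Drake maximises π_D = (319 - 2q_J - 2q_D)q_D - 24q_D.
∂π_D/∂q_D = 295 - 2q_J - 4q_D = 0 gives the reaction function q_D = (295 - 2q_J)/4.
Juno substitutes q_D(q_J) into its own profit: π_J = q_J(319 - 2q_J - (295 - 2q_J)/2) - 23q_J = (343/2 - q_J)q_J - 23q_J.
Maximising: ∂π_J/∂q_J = 297/2 - 2q_J = 0, giving q_J = 297/4.
Then q_D = (295 - 2·(297/4))/4 = 293/8.
Price P = 319 - 2·(887/8) = 389/4.
Drake's profit: (389/4 - 24)·(293/8) = 2682.7813.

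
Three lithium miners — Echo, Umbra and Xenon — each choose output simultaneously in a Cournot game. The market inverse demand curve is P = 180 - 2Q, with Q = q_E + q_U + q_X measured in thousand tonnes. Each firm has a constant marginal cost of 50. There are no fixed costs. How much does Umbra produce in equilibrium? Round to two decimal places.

16.25

A representative firm's profit is π_i = q_i(180 - 2Q) - 50q_i.
Setting ∂π_i/∂q_i = 0 with rivals' quantities fixed: 130 - 4q_i - 2·Σ_{j≠i} q_j = 0.
By symmetry each firm produces the same amount; substituting Σ_{j≠i} q_j = 2q_i yields q_i = 130/8 = 65/4.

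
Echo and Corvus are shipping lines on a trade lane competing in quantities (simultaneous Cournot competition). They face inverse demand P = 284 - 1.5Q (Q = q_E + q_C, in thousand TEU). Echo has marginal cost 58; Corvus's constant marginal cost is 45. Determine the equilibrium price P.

129

Echo's profit: π_E = (284 - 1.5Q)q_E - (58q_E). Setting ∂π_E/∂q_E = 0: 226 - 3q_E - (3/2)(q_C) = 0.
Corvus's profit: π_C = (284 - 1.5Q)q_C - (45q_C). Setting ∂π_C/∂q_C = 0: 239 - 3q_C - (3/2)(q_E) = 0.
So q_E = (226 - (3/2)q_C)/3 and q_C = (239 - (3/2)q_E)/3.
Substituting one into the other gives q_E = 142/3 and q_C = 56.
Total output Q = 310/3, so price P = 284 - (3/2)·(310/3) = 129.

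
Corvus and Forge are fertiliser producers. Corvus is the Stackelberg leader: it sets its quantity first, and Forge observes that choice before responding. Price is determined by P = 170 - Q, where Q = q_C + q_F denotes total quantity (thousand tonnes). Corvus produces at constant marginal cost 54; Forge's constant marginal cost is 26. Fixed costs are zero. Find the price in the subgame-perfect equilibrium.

The follower Forge best-responds to any q_C: π_F = (170 - Q)q_F - 26q_F.
∂π_F/∂q_F = 144 - q_C - 2q_F = 0 gives the reaction function q_F = (144 - q_C)/2.
The leader anticipates this reaction. Substituting into P = 170 - Q gives P = 98 - (1/2)q_C, so π_C = (98 - (1/2)q_C)q_C - 54q_C.
The leader's first-order condition 44 - q_C = 0 yields q_C = 44.
Then q_F = (144 - 44)/2 = 50.
Total output Q = 94, so price P = 170 - 94 = 76.

76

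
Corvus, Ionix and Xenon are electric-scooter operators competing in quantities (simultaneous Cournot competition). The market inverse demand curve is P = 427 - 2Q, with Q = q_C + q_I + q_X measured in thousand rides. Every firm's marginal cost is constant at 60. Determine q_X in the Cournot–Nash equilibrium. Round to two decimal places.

Each firm earns π_i = (427 - 2Q)q_i - 60q_i.
First-order condition (treating rivals' output as given): 367 - 4q_i - 2·Σ_{j≠i} q_j = 0.
With identical firms every q_j equals q_i, so Σ_{j≠i} q_j = 2q_i and 367 = 8q_i, giving q_i = 367/8.

45.88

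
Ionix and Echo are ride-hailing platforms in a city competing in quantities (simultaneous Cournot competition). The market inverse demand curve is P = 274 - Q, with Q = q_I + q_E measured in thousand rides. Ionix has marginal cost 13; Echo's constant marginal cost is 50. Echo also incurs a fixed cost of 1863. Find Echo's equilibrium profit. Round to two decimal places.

2022.44

Ionix's profit: π_I = (274 - Q)q_I - (13q_I). Setting ∂π_I/∂q_I = 0: 261 - 2q_I - (q_E) = 0.
Echo's first-order condition: 224 - 2q_E - (q_I) = 0.
Best responses: q_I = (261 - q_E)/2, q_E = (224 - q_I)/2.
Solving the pair: q_I = 298/3, q_E = 187/3.
Price P = 274 - 485/3 = 337/3.
Echo's profit: (337/3 - 50)·(187/3) - 1863 = 2022.4444.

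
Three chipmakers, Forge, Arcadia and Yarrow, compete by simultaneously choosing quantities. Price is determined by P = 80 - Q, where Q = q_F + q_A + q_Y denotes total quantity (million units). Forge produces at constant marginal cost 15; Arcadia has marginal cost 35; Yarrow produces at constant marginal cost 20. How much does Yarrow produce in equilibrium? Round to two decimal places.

Forge's profit: π_F = (80 - Q)q_F - (15q_F). Setting ∂π_F/∂q_F = 0: 65 - 2q_F - (q_A + q_Y) = 0.
Arcadia's first-order condition: 45 - 2q_A - (q_F + q_Y) = 0.
Yarrow's profit: π_Y = (80 - Q)q_Y - (20q_Y). Setting ∂π_Y/∂q_Y = 0: 60 - 2q_Y - (q_F + q_A) = 0.
Adding the 3 conditions: 170 − 2Q − 2Q = 0, i.e. Q = 85/2.
Back-substituting: q_F = (65 − 85/2) = 45/2, q_A = (45 − 85/2) = 5/2, q_Y = (60 − 85/2) = 35/2.

17.50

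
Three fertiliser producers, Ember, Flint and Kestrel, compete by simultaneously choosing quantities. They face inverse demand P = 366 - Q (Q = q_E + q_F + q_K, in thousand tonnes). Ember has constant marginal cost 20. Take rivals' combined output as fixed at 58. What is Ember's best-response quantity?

With rivals' combined output fixed at 58, Ember's profit is π_E = (366 - 58 - q_E)q_E - (20q_E) = (308 - q_E)q_E - (20q_E).
∂π_E/∂q_E = 288 - 2q_E = 0, so q_E = 144.

144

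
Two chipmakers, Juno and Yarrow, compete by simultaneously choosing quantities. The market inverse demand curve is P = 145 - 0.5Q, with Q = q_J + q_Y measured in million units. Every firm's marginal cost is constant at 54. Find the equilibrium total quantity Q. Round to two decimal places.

121.33

A representative firm's profit is π_i = q_i(145 - 0.5Q) - 54q_i.
Setting ∂π_i/∂q_i = 0 with rivals' quantities fixed: 91 - q_i - (1/2)q_j = 0.
With identical firms every q_j equals q_i, so q_j = q_i and 91 = (3/2)q_i, giving q_i = 182/3.
Total output Q = 182/3 + 182/3 = 364/3.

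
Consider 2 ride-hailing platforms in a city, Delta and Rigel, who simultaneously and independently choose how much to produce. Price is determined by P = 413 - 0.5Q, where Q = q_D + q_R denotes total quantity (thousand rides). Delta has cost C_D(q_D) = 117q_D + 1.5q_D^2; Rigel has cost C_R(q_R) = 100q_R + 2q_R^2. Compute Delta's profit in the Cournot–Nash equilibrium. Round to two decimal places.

Delta's profit: π_D = (413 - 0.5Q)q_D - (117q_D + (3/2)q_D²). Setting ∂π_D/∂q_D = 0: 296 - 4q_D - (1/2)(q_R) = 0.
Rigel's profit: π_R = (413 - 0.5Q)q_R - (100q_R + 2q_R²). Setting ∂π_R/∂q_R = 0: 313 - 5q_R - (1/2)(q_D) = 0.
So q_D = (296 - (1/2)q_R)/4 and q_R = (313 - (1/2)q_D)/5.
Substituting one into the other gives q_D = 67.0127 and q_R = 55.8987.
Price P = 413 - (1/2)·122.9114 = 351.5443.
Delta's profit: 351.5443·67.0127 - 117·67.0127 - (3/2)·67.0127² = 8981.3927.

8981.39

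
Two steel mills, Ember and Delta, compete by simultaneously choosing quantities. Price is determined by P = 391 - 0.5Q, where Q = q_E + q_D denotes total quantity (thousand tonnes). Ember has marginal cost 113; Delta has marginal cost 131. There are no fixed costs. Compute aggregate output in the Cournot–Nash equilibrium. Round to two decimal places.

Ember's profit: π_E = (391 - 0.5Q)q_E - (113q_E). Setting ∂π_E/∂q_E = 0: 278 - q_E - (1/2)(q_D) = 0.
Delta's first-order condition: 260 - q_D - (1/2)(q_E) = 0.
Rearranging gives the reaction functions q_E = (278 - (1/2)q_D) and q_D = (260 - (1/2)q_E).
Solving the pair: q_E = 592/3, q_D = 484/3.
Total output Q = 592/3 + 484/3 = 1076/3.

358.67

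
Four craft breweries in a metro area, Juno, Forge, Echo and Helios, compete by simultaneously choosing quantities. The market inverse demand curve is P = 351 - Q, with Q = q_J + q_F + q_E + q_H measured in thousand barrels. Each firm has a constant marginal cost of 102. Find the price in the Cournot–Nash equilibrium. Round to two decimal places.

Each firm earns π_i = (351 - Q)q_i - 102q_i.
First-order condition (treating rivals' output as given): 249 - 2q_i - Σ_{j≠i} q_j = 0.
With identical firms every q_j equals q_i, so Σ_{j≠i} q_j = 3q_i and 249 = 5q_i, giving q_i = 249/5.
Total output Q = 996/5, so price P = 351 - 996/5 = 759/5.

151.80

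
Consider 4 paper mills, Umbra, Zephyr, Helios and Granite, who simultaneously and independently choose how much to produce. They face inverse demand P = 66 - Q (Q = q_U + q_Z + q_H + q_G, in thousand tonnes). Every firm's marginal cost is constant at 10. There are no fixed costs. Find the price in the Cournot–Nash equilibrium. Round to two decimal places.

21.20

A representative firm's profit is π_i = q_i(66 - Q) - 10q_i.
Setting ∂π_i/∂q_i = 0 with rivals' quantities fixed: 56 - 2q_i - Σ_{j≠i} q_j = 0.
With identical firms every q_j equals q_i, so Σ_{j≠i} q_j = 3q_i and 56 = 5q_i, giving q_i = 56/5.
Total output Q = 224/5, so price P = 66 - 224/5 = 106/5.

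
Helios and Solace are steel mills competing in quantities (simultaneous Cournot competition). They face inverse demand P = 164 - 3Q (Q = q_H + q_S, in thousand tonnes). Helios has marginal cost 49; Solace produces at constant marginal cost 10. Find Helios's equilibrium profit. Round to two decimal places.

213.93

Helios's profit: π_H = (164 - 3Q)q_H - (49q_H). Setting ∂π_H/∂q_H = 0: 115 - 6q_H - 3(q_S) = 0.
Solace's first-order condition: 154 - 6q_S - 3(q_H) = 0.
Best responses: q_H = (115 - 3q_S)/6, q_S = (154 - 3q_H)/6.
Substituting one into the other gives q_H = 76/9 and q_S = 193/9.
Price P = 164 - 3·(269/9) = 223/3.
Helios's profit: (223/3 - 49)·(76/9) = 213.9259.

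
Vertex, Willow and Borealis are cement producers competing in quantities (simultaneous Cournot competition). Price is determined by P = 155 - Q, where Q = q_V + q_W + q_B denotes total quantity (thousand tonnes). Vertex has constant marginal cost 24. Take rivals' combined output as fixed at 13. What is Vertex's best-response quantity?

59

With rivals' combined output fixed at 13, Vertex's profit is π_V = (155 - 13 - q_V)q_V - (24q_V) = (142 - q_V)q_V - (24q_V).
∂π_V/∂q_V = 118 - 2q_V = 0, so q_V = 59.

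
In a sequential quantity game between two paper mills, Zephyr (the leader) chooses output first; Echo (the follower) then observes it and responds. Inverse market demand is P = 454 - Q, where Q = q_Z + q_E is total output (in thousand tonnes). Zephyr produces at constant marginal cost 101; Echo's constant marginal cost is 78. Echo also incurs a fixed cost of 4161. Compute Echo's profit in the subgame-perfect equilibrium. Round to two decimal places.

Solve by backward induction. Given q_Z, the follower Echo maximises π_E = (454 - q_Z - q_E)q_E - 78q_E.
Follower FOC: 376 - q_Z - 2q_E = 0, so q_E(q_Z) = (376 - q_Z)/2.
The leader anticipates this reaction. Substituting into P = 454 - Q gives P = 266 - (1/2)q_Z, so π_Z = (266 - (1/2)q_Z)q_Z - 101q_Z.
Leader FOC: 165 - q_Z = 0, so q_Z = 165.
Then q_E = (376 - 165)/2 = 211/2.
Price P = 454 - 541/2 = 367/2.
Echo's profit: (367/2 - 78)·(211/2) - 4161 = 6969.2500.

6969.25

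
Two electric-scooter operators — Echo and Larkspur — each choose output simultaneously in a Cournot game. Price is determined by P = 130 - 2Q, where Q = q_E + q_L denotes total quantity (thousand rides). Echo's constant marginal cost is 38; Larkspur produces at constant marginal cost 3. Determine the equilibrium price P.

57

Echo's profit: π_E = (130 - 2Q)q_E - (38q_E). Setting ∂π_E/∂q_E = 0: 92 - 4q_E - 2(q_L) = 0.
Larkspur's profit: π_L = (130 - 2Q)q_L - (3q_L). Setting ∂π_L/∂q_L = 0: 127 - 4q_L - 2(q_E) = 0.
So q_E = (92 - 2q_L)/4 and q_L = (127 - 2q_E)/4.
Substituting one into the other gives q_E = 19/2 and q_L = 27.
Total output Q = 73/2, so price P = 130 - 2·(73/2) = 57.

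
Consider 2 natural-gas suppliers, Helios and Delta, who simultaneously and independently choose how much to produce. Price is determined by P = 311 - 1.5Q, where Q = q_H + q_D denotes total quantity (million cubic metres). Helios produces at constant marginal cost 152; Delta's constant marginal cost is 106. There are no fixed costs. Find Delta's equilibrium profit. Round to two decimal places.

Helios's profit: π_H = (311 - 1.5Q)q_H - (152q_H). Setting ∂π_H/∂q_H = 0: 159 - 3q_H - (3/2)(q_D) = 0.
Delta's first-order condition: 205 - 3q_D - (3/2)(q_H) = 0.
So q_H = (159 - (3/2)q_D)/3 and q_D = (205 - (3/2)q_H)/3.
Substituting one into the other gives q_H = 226/9 and q_D = 502/9.
Price P = 311 - (3/2)·(728/9) = 569/3.
Delta's profit: (569/3 - 106)·(502/9) = 4666.7407.

4666.74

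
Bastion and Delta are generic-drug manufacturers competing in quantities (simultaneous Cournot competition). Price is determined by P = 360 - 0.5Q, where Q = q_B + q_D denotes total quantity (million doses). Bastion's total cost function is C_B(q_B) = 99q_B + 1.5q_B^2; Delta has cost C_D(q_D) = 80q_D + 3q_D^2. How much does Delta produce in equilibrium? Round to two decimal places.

35.66

Bastion's profit: π_B = (360 - 0.5Q)q_B - (99q_B + (3/2)q_B²). Setting ∂π_B/∂q_B = 0: 261 - 4q_B - (1/2)(q_D) = 0.
Delta's first-order condition: 280 - 7q_D - (1/2)(q_B) = 0.
Rearranging gives the reaction functions q_B = (261 - (1/2)q_D)/4 and q_D = (280 - (1/2)q_B)/7.
Solving the pair: q_B = 60.7928, q_D = 35.6577.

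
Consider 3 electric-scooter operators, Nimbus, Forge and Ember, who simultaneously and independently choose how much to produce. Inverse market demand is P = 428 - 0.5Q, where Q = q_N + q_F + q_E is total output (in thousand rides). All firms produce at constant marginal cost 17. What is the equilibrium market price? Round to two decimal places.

Each firm earns π_i = (428 - 0.5Q)q_i - 17q_i.
First-order condition (treating rivals' output as given): 411 - q_i - (1/2)·Σ_{j≠i} q_j = 0.
With identical firms every q_j equals q_i, so Σ_{j≠i} q_j = 2q_i and 411 = 2q_i, giving q_i = 411/2.
Total output Q = 1233/2, so price P = 428 - (1/2)·(1233/2) = 479/4.

119.75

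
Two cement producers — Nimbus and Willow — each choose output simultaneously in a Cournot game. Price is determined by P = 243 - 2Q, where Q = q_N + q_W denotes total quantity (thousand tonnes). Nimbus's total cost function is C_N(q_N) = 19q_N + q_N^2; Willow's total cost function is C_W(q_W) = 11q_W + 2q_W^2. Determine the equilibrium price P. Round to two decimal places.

Nimbus's profit: π_N = (243 - 2Q)q_N - (19q_N + q_N²). Setting ∂π_N/∂q_N = 0: 224 - 6q_N - 2(q_W) = 0.
Willow's profit: π_W = (243 - 2Q)q_W - (11q_W + 2q_W²). Setting ∂π_W/∂q_W = 0: 232 - 8q_W - 2(q_N) = 0.
So q_N = (224 - 2q_W)/6 and q_W = (232 - 2q_N)/8.
Solving the pair: q_N = 332/11, q_W = 236/11.
Total output Q = 568/11, so price P = 243 - 2·(568/11) = 1537/11.

139.73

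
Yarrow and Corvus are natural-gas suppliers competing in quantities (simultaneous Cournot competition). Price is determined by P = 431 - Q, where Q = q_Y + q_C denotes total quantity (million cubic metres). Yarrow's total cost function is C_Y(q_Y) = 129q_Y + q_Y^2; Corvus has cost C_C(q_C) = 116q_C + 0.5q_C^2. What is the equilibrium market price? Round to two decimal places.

290.18

Yarrow's profit: π_Y = (431 - Q)q_Y - (129q_Y + q_Y²). Setting ∂π_Y/∂q_Y = 0: 302 - 4q_Y - (q_C) = 0.
Corvus's first-order condition: 315 - 3q_C - (q_Y) = 0.
Rearranging gives the reaction functions q_Y = (302 - q_C)/4 and q_C = (315 - q_Y)/3.
Solving the pair: q_Y = 591/11, q_C = 958/11.
Total output Q = 1549/11, so price P = 431 - 1549/11 = 290.1818.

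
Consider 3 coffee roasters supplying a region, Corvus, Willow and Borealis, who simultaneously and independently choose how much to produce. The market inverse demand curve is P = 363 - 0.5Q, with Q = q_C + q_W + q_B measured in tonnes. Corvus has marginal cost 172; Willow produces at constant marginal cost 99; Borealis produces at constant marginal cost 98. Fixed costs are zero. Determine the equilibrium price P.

Corvus's profit: π_C = (363 - 0.5Q)q_C - (172q_C). Setting ∂π_C/∂q_C = 0: 191 - q_C - (1/2)(q_W + q_B) = 0.
Willow's profit: π_W = (363 - 0.5Q)q_W - (99q_W). Setting ∂π_W/∂q_W = 0: 264 - q_W - (1/2)(q_C + q_B) = 0.
Borealis's first-order condition: 265 - q_B - (1/2)(q_C + q_W) = 0.
Adding the 3 first-order conditions: 720 − 2Q = 0, so Q = 360.
Back-substituting: q_C = (191 − 180)/(1/2) = 22, q_W = (264 − 180)/(1/2) = 168, q_B = (265 − 180)/(1/2) = 170.
Total output Q = 360, so price P = 363 - (1/2)·360 = 183.

183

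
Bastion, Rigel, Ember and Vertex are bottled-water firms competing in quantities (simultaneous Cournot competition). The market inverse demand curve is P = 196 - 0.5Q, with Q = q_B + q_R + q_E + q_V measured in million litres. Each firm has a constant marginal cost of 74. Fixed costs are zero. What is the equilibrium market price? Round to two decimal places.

Each firm earns π_i = (196 - 0.5Q)q_i - 74q_i.
First-order condition (treating rivals' output as given): 122 - q_i - (1/2)·Σ_{j≠i} q_j = 0.
With identical firms every q_j equals q_i, so Σ_{j≠i} q_j = 3q_i and 122 = (5/2)q_i, giving q_i = 244/5.
Total output Q = 976/5, so price P = 196 - (1/2)·(976/5) = 492/5.

98.40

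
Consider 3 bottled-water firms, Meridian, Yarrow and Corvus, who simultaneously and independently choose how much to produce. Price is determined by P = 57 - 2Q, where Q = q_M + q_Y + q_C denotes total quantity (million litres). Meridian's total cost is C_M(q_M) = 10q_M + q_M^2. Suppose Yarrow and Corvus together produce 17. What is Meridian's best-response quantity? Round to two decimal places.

2.17

With rivals' combined output fixed at 17, Meridian's profit is π_M = (57 - 2·17 - 2q_M)q_M - (10q_M + q_M²) = (23 - 2q_M)q_M - (10q_M + q_M²).
∂π_M/∂q_M = 13 - 6q_M = 0, so q_M = 13/6.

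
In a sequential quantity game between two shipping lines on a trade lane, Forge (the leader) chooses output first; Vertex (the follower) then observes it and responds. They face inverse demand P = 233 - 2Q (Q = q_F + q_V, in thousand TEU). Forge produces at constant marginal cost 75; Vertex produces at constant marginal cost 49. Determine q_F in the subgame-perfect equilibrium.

33

Solve by backward induction. Given q_F, the follower Vertex maximises π_V = (233 - 2q_F - 2q_V)q_V - 49q_V.
Follower FOC: 184 - 2q_F - 4q_V = 0, so q_V(q_F) = (184 - 2q_F)/4.
The leader anticipates this reaction. Substituting into P = 233 - 2Q gives P = 141 - q_F, so π_F = (141 - q_F)q_F - 75q_F.
Leader FOC: 66 - 2q_F = 0, so q_F = 33.
Then q_V = (184 - 2·33)/4 = 59/2.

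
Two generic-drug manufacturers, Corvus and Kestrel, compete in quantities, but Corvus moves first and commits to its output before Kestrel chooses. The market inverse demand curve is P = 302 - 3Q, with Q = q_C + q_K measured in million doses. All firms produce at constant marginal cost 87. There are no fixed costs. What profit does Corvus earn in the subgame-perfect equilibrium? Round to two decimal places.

Solve by backward induction. Given q_C, the follower Kestrel maximises π_K = (302 - 3q_C - 3q_K)q_K - 87q_K.
Setting the follower's marginal profit to zero, 215 - 3q_C - 6q_K = 0, i.e. q_K = (215 - 3q_C)/6.
The leader anticipates this reaction. Substituting into P = 302 - 3Q gives P = 389/2 - (3/2)q_C, so π_C = (389/2 - (3/2)q_C)q_C - 87q_C.
The leader's first-order condition 215/2 - 3q_C = 0 yields q_C = 215/6.
Then q_K = (215 - 3·(215/6))/6 = 215/12.
Price P = 302 - 3·(215/4) = 563/4.
Corvus's profit: (563/4 - 87)·(215/6) = 1926.0417.

1926.04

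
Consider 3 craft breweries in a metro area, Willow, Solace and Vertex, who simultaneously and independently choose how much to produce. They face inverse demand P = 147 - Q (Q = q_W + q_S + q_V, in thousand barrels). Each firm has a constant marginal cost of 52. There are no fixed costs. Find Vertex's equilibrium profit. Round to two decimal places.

564.06

A representative firm's profit is π_i = q_i(147 - Q) - 52q_i.
First-order condition (treating rivals' output as given): 95 - 2q_i - Σ_{j≠i} q_j = 0.
With identical firms every q_j equals q_i, so Σ_{j≠i} q_j = 2q_i and 95 = 4q_i, giving q_i = 95/4.
Price P = 147 - 285/4 = 303/4.
Vertex's profit: (303/4 - 52)·(95/4) = 564.0625.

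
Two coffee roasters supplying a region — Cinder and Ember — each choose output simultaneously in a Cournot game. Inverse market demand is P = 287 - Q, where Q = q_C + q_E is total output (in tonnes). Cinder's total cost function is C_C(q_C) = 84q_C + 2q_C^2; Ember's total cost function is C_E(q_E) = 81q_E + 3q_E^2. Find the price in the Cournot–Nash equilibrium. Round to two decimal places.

Cinder's profit: π_C = (287 - Q)q_C - (84q_C + 2q_C²). Setting ∂π_C/∂q_C = 0: 203 - 6q_C - (q_E) = 0.
Ember's first-order condition: 206 - 8q_E - (q_C) = 0.
Rearranging gives the reaction functions q_C = (203 - q_E)/6 and q_E = (206 - q_C)/8.
Substituting one into the other gives q_C = 1418/47 and q_E = 1033/47.
Total output Q = 52.1489, so price P = 287 - 52.1489 = 234.8511.

234.85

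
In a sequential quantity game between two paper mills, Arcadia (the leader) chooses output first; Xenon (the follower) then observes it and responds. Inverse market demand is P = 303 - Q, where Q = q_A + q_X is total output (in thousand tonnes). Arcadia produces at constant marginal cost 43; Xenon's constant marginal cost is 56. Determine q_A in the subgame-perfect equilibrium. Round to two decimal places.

136.50

The follower Xenon best-responds to any q_A: π_X = (303 - Q)q_X - 56q_X.
∂π_X/∂q_X = 247 - q_A - 2q_X = 0 gives the reaction function q_X = (247 - q_A)/2.
The leader anticipates this reaction. Substituting into P = 303 - Q gives P = 359/2 - (1/2)q_A, so π_A = (359/2 - (1/2)q_A)q_A - 43q_A.
Leader FOC: 273/2 - q_A = 0, so q_A = 273/2.
Then q_X = (247 - 273/2)/2 = 221/4.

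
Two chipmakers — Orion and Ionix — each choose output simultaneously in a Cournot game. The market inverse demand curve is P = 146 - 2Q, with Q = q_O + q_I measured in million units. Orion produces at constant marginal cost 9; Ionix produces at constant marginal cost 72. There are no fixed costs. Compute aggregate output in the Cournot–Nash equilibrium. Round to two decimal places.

35.17

Orion's profit: π_O = (146 - 2Q)q_O - (9q_O). Setting ∂π_O/∂q_O = 0: 137 - 4q_O - 2(q_I) = 0.
Ionix's first-order condition: 74 - 4q_I - 2(q_O) = 0.
So q_O = (137 - 2q_I)/4 and q_I = (74 - 2q_O)/4.
Solving the pair: q_O = 100/3, q_I = 11/6.
Total output Q = 100/3 + 11/6 = 211/6.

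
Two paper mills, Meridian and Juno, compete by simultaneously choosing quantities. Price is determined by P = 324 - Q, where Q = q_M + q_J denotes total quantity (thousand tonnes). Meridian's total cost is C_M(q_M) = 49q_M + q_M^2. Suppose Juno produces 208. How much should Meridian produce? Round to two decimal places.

With the rival's output fixed at 208, Meridian's profit is π_M = (324 - 208 - q_M)q_M - (49q_M + q_M²) = (116 - q_M)q_M - (49q_M + q_M²).
∂π_M/∂q_M = 67 - 4q_M = 0, so q_M = 67/4.

16.75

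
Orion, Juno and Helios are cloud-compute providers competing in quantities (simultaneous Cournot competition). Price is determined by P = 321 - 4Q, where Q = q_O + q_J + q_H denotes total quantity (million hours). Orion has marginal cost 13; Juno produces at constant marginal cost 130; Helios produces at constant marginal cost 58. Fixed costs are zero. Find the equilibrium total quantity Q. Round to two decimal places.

47.63

Orion's profit: π_O = (321 - 4Q)q_O - (13q_O). Setting ∂π_O/∂q_O = 0: 308 - 8q_O - 4(q_J + q_H) = 0.
Juno's profit: π_J = (321 - 4Q)q_J - (130q_J). Setting ∂π_J/∂q_J = 0: 191 - 8q_J - 4(q_O + q_H) = 0.
Helios's first-order condition: 263 - 8q_H - 4(q_O + q_J) = 0.
Summing all 3 equations gives 762 − 16Q = 0, hence Q = 381/8.
Back-substituting: q_O = (308 − 381/2)/4 = 235/8, q_J = (191 − 381/2)/4 = 1/8, q_H = (263 − 381/2)/4 = 145/8.
Total output Q = 235/8 + 1/8 + 145/8 = 381/8.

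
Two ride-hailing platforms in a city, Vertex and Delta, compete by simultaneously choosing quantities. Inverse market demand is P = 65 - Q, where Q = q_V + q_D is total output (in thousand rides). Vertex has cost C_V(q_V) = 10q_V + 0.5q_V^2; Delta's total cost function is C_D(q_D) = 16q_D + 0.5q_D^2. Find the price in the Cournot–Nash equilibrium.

39

Vertex's profit: π_V = (65 - Q)q_V - (10q_V + (1/2)q_V²). Setting ∂π_V/∂q_V = 0: 55 - 3q_V - (q_D) = 0.
Delta's first-order condition: 49 - 3q_D - (q_V) = 0.
So q_V = (55 - q_D)/3 and q_D = (49 - q_V)/3.
Substituting one into the other gives q_V = 29/2 and q_D = 23/2.
Total output Q = 26, so price P = 65 - 26 = 39.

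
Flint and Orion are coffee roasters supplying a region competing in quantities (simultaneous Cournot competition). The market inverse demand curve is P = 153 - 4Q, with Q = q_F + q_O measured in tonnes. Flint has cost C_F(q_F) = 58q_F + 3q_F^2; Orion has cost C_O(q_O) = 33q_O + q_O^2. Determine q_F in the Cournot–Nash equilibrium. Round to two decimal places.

Flint's profit: π_F = (153 - 4Q)q_F - (58q_F + 3q_F²). Setting ∂π_F/∂q_F = 0: 95 - 14q_F - 4(q_O) = 0.
Orion's profit: π_O = (153 - 4Q)q_O - (33q_O + q_O²). Setting ∂π_O/∂q_O = 0: 120 - 10q_O - 4(q_F) = 0.
So q_F = (95 - 4q_O)/14 and q_O = (120 - 4q_F)/10.
Substituting one into the other gives q_F = 235/62 and q_O = 325/31.

3.79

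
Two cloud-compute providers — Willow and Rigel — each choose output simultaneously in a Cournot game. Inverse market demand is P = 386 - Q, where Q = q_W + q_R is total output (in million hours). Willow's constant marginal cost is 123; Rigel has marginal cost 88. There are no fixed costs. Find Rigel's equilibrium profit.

12321

Willow's profit: π_W = (386 - Q)q_W - (123q_W). Setting ∂π_W/∂q_W = 0: 263 - 2q_W - (q_R) = 0.
Rigel's first-order condition: 298 - 2q_R - (q_W) = 0.
So q_W = (263 - q_R)/2 and q_R = (298 - q_W)/2.
Solving the pair: q_W = 76, q_R = 111.
Price P = 386 - 187 = 199.
Rigel's profit: (199 - 88)·111 = 12321.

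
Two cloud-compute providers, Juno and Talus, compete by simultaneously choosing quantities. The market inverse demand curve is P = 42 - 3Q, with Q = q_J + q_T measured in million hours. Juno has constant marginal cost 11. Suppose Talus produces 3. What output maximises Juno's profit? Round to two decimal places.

With the rival's output fixed at 3, Juno's profit is π_J = (42 - 3·3 - 3q_J)q_J - (11q_J) = (33 - 3q_J)q_J - (11q_J).
∂π_J/∂q_J = 22 - 6q_J = 0, so q_J = 11/3.

3.67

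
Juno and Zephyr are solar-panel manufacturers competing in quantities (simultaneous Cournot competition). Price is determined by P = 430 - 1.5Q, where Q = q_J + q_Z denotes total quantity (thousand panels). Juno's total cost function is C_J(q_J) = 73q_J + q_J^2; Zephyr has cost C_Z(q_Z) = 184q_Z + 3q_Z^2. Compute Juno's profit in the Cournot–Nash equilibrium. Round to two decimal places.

Juno's profit: π_J = (430 - 1.5Q)q_J - (73q_J + q_J²). Setting ∂π_J/∂q_J = 0: 357 - 5q_J - (3/2)(q_Z) = 0.
Zephyr's profit: π_Z = (430 - 1.5Q)q_Z - (184q_Z + 3q_Z²). Setting ∂π_Z/∂q_Z = 0: 246 - 9q_Z - (3/2)(q_J) = 0.
So q_J = (357 - (3/2)q_Z)/5 and q_Z = (246 - (3/2)q_J)/9.
Substituting one into the other gives q_J = 1264/19 and q_Z = 926/57.
Price P = 430 - (3/2)·82.7719 = 305.8421.
Juno's profit: 305.8421·(1264/19) - 73·(1264/19) - (1264/19)² = 11064.3767.

11064.38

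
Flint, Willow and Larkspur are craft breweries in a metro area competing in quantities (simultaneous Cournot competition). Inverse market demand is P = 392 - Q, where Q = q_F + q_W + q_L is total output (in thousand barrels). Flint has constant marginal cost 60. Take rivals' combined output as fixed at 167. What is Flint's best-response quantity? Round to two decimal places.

82.50

With rivals' combined output fixed at 167, Flint's profit is π_F = (392 - 167 - q_F)q_F - (60q_F) = (225 - q_F)q_F - (60q_F).
∂π_F/∂q_F = 165 - 2q_F = 0, so q_F = 165/2.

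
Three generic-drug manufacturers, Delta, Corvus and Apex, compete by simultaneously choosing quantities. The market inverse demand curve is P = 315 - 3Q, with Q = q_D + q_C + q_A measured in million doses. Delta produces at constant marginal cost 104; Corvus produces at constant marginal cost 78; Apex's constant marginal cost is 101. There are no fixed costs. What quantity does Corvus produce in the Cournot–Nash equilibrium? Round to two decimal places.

Delta's profit: π_D = (315 - 3Q)q_D - (104q_D). Setting ∂π_D/∂q_D = 0: 211 - 6q_D - 3(q_C + q_A) = 0.
Corvus's first-order condition: 237 - 6q_C - 3(q_D + q_A) = 0.
Apex's profit: π_A = (315 - 3Q)q_A - (101q_A). Setting ∂π_A/∂q_A = 0: 214 - 6q_A - 3(q_D + q_C) = 0.
Adding the 3 first-order conditions: 662 − 12Q = 0, so Q = 331/6.
Back-substituting: q_D = (211 − 331/2)/3 = 91/6, q_C = (237 − 331/2)/3 = 143/6, q_A = (214 − 331/2)/3 = 97/6.

23.83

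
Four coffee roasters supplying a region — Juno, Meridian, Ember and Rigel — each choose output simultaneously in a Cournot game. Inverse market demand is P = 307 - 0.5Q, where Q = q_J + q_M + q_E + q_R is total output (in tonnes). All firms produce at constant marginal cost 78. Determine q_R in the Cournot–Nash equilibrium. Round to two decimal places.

91.60

A representative firm's profit is π_i = q_i(307 - 0.5Q) - 78q_i.
First-order condition (treating rivals' output as given): 229 - q_i - (1/2)·Σ_{j≠i} q_j = 0.
By symmetry each firm produces the same amount; substituting Σ_{j≠i} q_j = 3q_i yields q_i = 229/(5/2) = 458/5.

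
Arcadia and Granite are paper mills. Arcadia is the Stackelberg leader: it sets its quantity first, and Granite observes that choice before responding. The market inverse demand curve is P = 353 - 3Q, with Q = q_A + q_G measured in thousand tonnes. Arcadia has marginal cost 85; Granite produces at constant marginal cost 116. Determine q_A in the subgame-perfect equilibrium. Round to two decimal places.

The follower Granite best-responds to any q_A: π_G = (353 - 3Q)q_G - 116q_G.
Setting the follower's marginal profit to zero, 237 - 3q_A - 6q_G = 0, i.e. q_G = (237 - 3q_A)/6.
Arcadia substitutes q_G(q_A) into its own profit: π_A = q_A(353 - 3q_A - (237 - 3q_A)/2) - 85q_A = (469/2 - (3/2)q_A)q_A - 85q_A.
The leader's first-order condition 299/2 - 3q_A = 0 yields q_A = 299/6.
Then q_G = (237 - 3·(299/6))/6 = 175/12.

49.83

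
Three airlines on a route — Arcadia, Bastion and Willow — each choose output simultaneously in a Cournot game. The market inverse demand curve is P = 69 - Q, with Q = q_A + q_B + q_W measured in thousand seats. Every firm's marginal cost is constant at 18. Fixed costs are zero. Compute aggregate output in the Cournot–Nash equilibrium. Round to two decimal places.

Each firm earns π_i = (69 - Q)q_i - 18q_i.
First-order condition (treating rivals' output as given): 51 - 2q_i - Σ_{j≠i} q_j = 0.
By symmetry each firm produces the same amount; substituting Σ_{j≠i} q_j = 2q_i yields q_i = 51/4.
Total output Q = 51/4 + 51/4 + 51/4 = 153/4.

38.25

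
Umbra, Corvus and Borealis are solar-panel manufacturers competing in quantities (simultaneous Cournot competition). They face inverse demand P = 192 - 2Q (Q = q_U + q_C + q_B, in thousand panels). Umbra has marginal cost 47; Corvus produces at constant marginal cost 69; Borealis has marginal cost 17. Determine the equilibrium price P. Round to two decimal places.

81.25

Umbra's profit: π_U = (192 - 2Q)q_U - (47q_U). Setting ∂π_U/∂q_U = 0: 145 - 4q_U - 2(q_C + q_B) = 0.
Corvus's profit: π_C = (192 - 2Q)q_C - (69q_C). Setting ∂π_C/∂q_C = 0: 123 - 4q_C - 2(q_U + q_B) = 0.
Borealis's profit: π_B = (192 - 2Q)q_B - (17q_B). Setting ∂π_B/∂q_B = 0: 175 - 4q_B - 2(q_U + q_C) = 0.
Adding the 3 first-order conditions: 443 − 8Q = 0, so Q = 443/8.
Back-substituting: q_U = (145 − 443/4)/2 = 137/8, q_C = (123 − 443/4)/2 = 49/8, q_B = (175 − 443/4)/2 = 257/8.
Total output Q = 443/8, so price P = 192 - 2·(443/8) = 325/4.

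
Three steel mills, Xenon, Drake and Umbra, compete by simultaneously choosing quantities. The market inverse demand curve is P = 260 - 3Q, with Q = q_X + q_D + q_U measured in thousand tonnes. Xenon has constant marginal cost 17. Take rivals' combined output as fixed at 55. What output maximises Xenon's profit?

With rivals' combined output fixed at 55, Xenon's profit is π_X = (260 - 3·55 - 3q_X)q_X - (17q_X) = (95 - 3q_X)q_X - (17q_X).
∂π_X/∂q_X = 78 - 6q_X = 0, so q_X = 13.

13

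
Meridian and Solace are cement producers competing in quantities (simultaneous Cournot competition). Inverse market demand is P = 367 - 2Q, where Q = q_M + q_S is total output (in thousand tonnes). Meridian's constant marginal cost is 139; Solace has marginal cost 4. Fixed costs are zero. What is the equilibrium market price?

Meridian's profit: π_M = (367 - 2Q)q_M - (139q_M). Setting ∂π_M/∂q_M = 0: 228 - 4q_M - 2(q_S) = 0.
Solace's first-order condition: 363 - 4q_S - 2(q_M) = 0.
Rearranging gives the reaction functions q_M = (228 - 2q_S)/4 and q_S = (363 - 2q_M)/4.
Solving the pair: q_M = 31/2, q_S = 83.
Total output Q = 197/2, so price P = 367 - 2·(197/2) = 170.

170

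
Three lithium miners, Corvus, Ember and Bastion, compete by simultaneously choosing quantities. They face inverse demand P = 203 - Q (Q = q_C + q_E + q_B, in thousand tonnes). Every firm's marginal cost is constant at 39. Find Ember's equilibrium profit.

1681

Each firm earns π_i = (203 - Q)q_i - 39q_i.
Setting ∂π_i/∂q_i = 0 with rivals' quantities fixed: 164 - 2q_i - Σ_{j≠i} q_j = 0.
By symmetry each firm produces the same amount; substituting Σ_{j≠i} q_j = 2q_i yields q_i = 164/4 = 41.
Price P = 203 - 123 = 80.
Ember's profit: (80 - 39)·41 = 1681.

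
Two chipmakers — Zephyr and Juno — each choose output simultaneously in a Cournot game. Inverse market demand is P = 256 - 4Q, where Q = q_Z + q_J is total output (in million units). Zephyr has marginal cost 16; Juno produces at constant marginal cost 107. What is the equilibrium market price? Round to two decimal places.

Zephyr's profit: π_Z = (256 - 4Q)q_Z - (16q_Z). Setting ∂π_Z/∂q_Z = 0: 240 - 8q_Z - 4(q_J) = 0.
Juno's first-order condition: 149 - 8q_J - 4(q_Z) = 0.
Best responses: q_Z = (240 - 4q_J)/8, q_J = (149 - 4q_Z)/8.
Solving the pair: q_Z = 331/12, q_J = 29/6.
Total output Q = 389/12, so price P = 256 - 4·(389/12) = 379/3.

126.33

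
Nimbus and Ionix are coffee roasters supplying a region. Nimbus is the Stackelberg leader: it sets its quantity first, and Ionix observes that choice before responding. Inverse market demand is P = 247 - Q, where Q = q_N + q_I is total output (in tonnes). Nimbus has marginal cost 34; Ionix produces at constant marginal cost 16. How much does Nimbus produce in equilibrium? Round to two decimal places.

The follower Ionix best-responds to any q_N: π_I = (247 - Q)q_I - 16q_I.
∂π_I/∂q_I = 231 - q_N - 2q_I = 0 gives the reaction function q_I = (231 - q_N)/2.
The leader anticipates this reaction. Substituting into P = 247 - Q gives P = 263/2 - (1/2)q_N, so π_N = (263/2 - (1/2)q_N)q_N - 34q_N.
Maximising: ∂π_N/∂q_N = 195/2 - q_N = 0, giving q_N = 195/2.
Then q_I = (231 - 195/2)/2 = 267/4.

97.50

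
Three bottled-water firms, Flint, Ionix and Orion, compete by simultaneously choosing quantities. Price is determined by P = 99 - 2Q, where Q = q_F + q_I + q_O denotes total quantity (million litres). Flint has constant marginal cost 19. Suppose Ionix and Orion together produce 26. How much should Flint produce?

7

With rivals' combined output fixed at 26, Flint's profit is π_F = (99 - 2·26 - 2q_F)q_F - (19q_F) = (47 - 2q_F)q_F - (19q_F).
∂π_F/∂q_F = 28 - 4q_F = 0, so q_F = 7.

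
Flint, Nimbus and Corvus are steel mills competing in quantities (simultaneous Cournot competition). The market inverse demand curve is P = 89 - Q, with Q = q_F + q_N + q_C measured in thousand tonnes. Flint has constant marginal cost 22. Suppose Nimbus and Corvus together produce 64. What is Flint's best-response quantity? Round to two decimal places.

1.50

With rivals' combined output fixed at 64, Flint's profit is π_F = (89 - 64 - q_F)q_F - (22q_F) = (25 - q_F)q_F - (22q_F).
∂π_F/∂q_F = 3 - 2q_F = 0, so q_F = 3/2.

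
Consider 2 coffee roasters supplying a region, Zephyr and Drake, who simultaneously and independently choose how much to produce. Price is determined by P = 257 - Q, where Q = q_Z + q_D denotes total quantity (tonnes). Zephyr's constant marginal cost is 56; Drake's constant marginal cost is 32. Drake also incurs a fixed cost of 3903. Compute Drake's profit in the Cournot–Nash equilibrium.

2986

Zephyr's profit: π_Z = (257 - Q)q_Z - (56q_Z). Setting ∂π_Z/∂q_Z = 0: 201 - 2q_Z - (q_D) = 0.
Drake's profit: π_D = (257 - Q)q_D - (32q_D). Setting ∂π_D/∂q_D = 0: 225 - 2q_D - (q_Z) = 0.
Best responses: q_Z = (201 - q_D)/2, q_D = (225 - q_Z)/2.
Solving the pair: q_Z = 59, q_D = 83.
Price P = 257 - 142 = 115.
Drake's profit: (115 - 32)·83 - 3903 = 2986.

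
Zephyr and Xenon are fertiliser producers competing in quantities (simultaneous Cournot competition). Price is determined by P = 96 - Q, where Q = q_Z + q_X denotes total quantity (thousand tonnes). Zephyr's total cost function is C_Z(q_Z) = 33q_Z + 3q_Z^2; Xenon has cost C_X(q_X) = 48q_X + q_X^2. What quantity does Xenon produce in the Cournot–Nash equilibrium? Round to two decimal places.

10.35

Zephyr's profit: π_Z = (96 - Q)q_Z - (33q_Z + 3q_Z²). Setting ∂π_Z/∂q_Z = 0: 63 - 8q_Z - (q_X) = 0.
Xenon's first-order condition: 48 - 4q_X - (q_Z) = 0.
So q_Z = (63 - q_X)/8 and q_X = (48 - q_Z)/4.
Solving the pair: q_Z = 204/31, q_X = 321/31.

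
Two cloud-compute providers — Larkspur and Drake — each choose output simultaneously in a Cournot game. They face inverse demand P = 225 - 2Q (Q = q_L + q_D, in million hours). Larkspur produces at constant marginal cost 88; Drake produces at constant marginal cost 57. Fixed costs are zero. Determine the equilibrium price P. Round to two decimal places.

123.33

Larkspur's profit: π_L = (225 - 2Q)q_L - (88q_L). Setting ∂π_L/∂q_L = 0: 137 - 4q_L - 2(q_D) = 0.
Drake's profit: π_D = (225 - 2Q)q_D - (57q_D). Setting ∂π_D/∂q_D = 0: 168 - 4q_D - 2(q_L) = 0.
Best responses: q_L = (137 - 2q_D)/4, q_D = (168 - 2q_L)/4.
Solving the pair: q_L = 53/3, q_D = 199/6.
Total output Q = 305/6, so price P = 225 - 2·(305/6) = 370/3.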